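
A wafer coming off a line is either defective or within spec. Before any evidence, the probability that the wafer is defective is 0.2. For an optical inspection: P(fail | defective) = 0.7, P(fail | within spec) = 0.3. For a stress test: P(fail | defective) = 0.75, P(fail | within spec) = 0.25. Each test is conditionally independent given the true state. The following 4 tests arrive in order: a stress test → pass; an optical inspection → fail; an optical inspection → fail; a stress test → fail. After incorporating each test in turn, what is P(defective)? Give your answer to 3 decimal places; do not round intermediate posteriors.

0.576

After a stress test='pass': P(defective) = 0.25·0.2000 / (0.25·0.2000 + 0.75·0.8000) ≈ 0.0769
After an optical inspection='fail': P(defective) = 0.7·0.0769 / (0.7·0.0769 + 0.3·0.9231) ≈ 0.1628
After an optical inspection='fail': P(defective) = 0.7·0.1628 / (0.7·0.1628 + 0.3·0.8372) ≈ 0.3121
After a stress test='fail': P(defective) = 0.75·0.3121 / (0.75·0.3121 + 0.25·0.6879) ≈ 0.5765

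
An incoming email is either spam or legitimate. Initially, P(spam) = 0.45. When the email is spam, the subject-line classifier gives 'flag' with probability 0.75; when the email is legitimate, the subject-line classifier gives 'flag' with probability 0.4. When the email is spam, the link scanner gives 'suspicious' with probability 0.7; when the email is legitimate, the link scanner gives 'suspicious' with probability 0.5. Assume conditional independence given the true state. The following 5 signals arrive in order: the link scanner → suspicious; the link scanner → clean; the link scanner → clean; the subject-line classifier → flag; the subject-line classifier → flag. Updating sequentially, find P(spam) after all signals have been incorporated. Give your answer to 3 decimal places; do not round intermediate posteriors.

Each posterior becomes the prior for the next update.
After the link scanner='suspicious': P(spam) = 0.7·0.4500 / (0.7·0.4500 + 0.5·0.5500) ≈ 0.5339
After the link scanner='clean': P(spam) = 0.3·0.5339 / (0.3·0.5339 + 0.5·0.4661) ≈ 0.4073
After the link scanner='clean': P(spam) = 0.3·0.4073 / (0.3·0.4073 + 0.5·0.5927) ≈ 0.2920
After the subject-line classifier='flag': P(spam) = 0.75·0.2920 / (0.75·0.2920 + 0.4·0.7080) ≈ 0.4360
After the subject-line classifier='flag': P(spam) = 0.75·0.4360 / (0.75·0.4360 + 0.4·0.5640) ≈ 0.5918

0.592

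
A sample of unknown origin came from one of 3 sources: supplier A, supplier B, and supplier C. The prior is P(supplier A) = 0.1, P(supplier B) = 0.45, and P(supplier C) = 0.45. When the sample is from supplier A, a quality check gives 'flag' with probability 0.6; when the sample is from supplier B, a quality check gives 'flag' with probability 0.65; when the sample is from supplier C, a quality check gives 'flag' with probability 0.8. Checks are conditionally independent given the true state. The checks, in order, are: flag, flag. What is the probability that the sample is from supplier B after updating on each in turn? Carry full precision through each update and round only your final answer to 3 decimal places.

0.370

After 'flag': normaliser = 0.6·0.1000 + 0.65·0.4500 + 0.8·0.4500; P(supplier A) ≈ 0.0842, P(supplier B) ≈ 0.4105, P(supplier C) ≈ 0.5053
After 'flag': normaliser = 0.6·0.0842 + 0.65·0.4105 + 0.8·0.5053; P(supplier A) ≈ 0.0700, P(supplier B) ≈ 0.3698, P(supplier C) ≈ 0.5602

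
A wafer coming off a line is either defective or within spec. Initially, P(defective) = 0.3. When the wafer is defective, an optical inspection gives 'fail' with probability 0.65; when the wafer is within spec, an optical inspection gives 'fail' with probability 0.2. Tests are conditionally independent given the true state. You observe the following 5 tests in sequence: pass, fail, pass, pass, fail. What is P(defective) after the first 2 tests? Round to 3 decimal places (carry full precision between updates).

After 'pass': P(defective) = 0.35·0.3000 / (0.35·0.3000 + 0.8·0.7000) ≈ 0.1579
After 'fail': P(defective) = 0.65·0.1579 / (0.65·0.1579 + 0.2·0.8421) ≈ 0.3786

0.379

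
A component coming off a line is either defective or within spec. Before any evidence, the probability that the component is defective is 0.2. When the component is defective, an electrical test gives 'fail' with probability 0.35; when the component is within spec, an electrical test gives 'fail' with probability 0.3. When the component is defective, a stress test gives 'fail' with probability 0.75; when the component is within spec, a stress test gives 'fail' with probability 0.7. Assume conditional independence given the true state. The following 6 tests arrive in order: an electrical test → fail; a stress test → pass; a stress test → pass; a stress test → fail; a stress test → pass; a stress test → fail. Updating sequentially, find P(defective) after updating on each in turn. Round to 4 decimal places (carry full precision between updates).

After an electrical test='fail': P(defective) = 0.35·0.2000 / (0.35·0.2000 + 0.3·0.8000) ≈ 0.2258
After a stress test='pass': P(defective) = 0.25·0.2258 / (0.25·0.2258 + 0.3·0.7742) ≈ 0.1955
After a stress test='pass': P(defective) = 0.25·0.1955 / (0.25·0.1955 + 0.3·0.8045) ≈ 0.1684
After a stress test='fail': P(defective) = 0.75·0.1684 / (0.75·0.1684 + 0.7·0.8316) ≈ 0.1783
After a stress test='pass': P(defective) = 0.25·0.1783 / (0.25·0.1783 + 0.3·0.8217) ≈ 0.1531
After a stress test='fail': P(defective) = 0.75·0.1531 / (0.75·0.1531 + 0.7·0.8469) ≈ 0.1623

0.1623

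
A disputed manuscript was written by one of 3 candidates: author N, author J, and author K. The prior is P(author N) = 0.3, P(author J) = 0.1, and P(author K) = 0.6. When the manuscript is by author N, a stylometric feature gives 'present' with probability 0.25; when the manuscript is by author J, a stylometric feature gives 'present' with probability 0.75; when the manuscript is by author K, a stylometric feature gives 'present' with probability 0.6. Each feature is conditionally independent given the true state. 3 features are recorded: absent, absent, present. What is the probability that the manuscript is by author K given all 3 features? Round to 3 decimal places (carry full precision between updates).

Apply Bayes' rule sequentially, carrying P(author K) forward.
After 'absent': normaliser = 0.75·0.3000 + 0.25·0.1000 + 0.4·0.6000; P(author N) ≈ 0.4592, P(author J) ≈ 0.0510, P(author K) ≈ 0.4898
After 'absent': normaliser = 0.75·0.4592 + 0.25·0.0510 + 0.4·0.4898; P(author N) ≈ 0.6227, P(author J) ≈ 0.0231, P(author K) ≈ 0.3542
After 'present': normaliser = 0.25·0.6227 + 0.75·0.0231 + 0.6·0.3542; P(author N) ≈ 0.4038, P(author J) ≈ 0.0449, P(author K) ≈ 0.5513

0.551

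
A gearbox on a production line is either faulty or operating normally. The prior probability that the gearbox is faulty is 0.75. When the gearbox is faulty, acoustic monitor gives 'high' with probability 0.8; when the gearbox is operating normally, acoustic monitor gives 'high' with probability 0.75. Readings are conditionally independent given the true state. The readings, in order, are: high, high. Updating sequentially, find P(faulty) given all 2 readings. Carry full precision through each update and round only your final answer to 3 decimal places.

Each posterior becomes the prior for the next update.
After 'high': P(faulty) = 0.8·0.7500 / (0.8·0.7500 + 0.75·0.2500) ≈ 0.7619
After 'high': P(faulty) = 0.8·0.7619 / (0.8·0.7619 + 0.75·0.2381) ≈ 0.7734

0.773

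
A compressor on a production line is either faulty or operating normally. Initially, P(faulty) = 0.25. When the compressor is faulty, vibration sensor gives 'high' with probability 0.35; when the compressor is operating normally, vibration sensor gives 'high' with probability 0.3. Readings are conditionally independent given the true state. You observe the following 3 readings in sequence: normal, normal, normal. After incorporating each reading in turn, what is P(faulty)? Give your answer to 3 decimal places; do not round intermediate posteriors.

After 'normal': P(faulty) = 0.65·0.2500 / (0.65·0.2500 + 0.7·0.7500) ≈ 0.2364
After 'normal': P(faulty) = 0.65·0.2364 / (0.65·0.2364 + 0.7·0.7636) ≈ 0.2232
After 'normal': P(faulty) = 0.65·0.2232 / (0.65·0.2232 + 0.7·0.7768) ≈ 0.2107

0.211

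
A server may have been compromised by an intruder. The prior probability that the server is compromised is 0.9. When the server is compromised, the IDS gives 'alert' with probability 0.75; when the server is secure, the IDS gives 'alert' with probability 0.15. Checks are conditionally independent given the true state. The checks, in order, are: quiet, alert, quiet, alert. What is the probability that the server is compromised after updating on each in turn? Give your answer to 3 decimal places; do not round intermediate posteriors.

After 'quiet': P(compromised) = 0.25·0.9000 / (0.25·0.9000 + 0.85·0.1000) ≈ 0.7258
After 'alert': P(compromised) = 0.75·0.7258 / (0.75·0.7258 + 0.15·0.2742) ≈ 0.9298
After 'quiet': P(compromised) = 0.25·0.9298 / (0.25·0.9298 + 0.85·0.0702) ≈ 0.7956
After 'alert': P(compromised) = 0.75·0.7956 / (0.75·0.7956 + 0.15·0.2044) ≈ 0.9511

0.951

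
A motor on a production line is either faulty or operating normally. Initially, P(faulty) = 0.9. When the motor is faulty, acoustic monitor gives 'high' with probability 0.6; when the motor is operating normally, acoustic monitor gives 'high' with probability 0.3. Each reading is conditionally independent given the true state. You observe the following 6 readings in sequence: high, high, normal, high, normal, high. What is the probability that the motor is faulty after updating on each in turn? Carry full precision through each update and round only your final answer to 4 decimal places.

0.9792

After 'high': P(faulty) = 0.6·0.9000 / (0.6·0.9000 + 0.3·0.1000) ≈ 0.9474
After 'high': P(faulty) = 0.6·0.9474 / (0.6·0.9474 + 0.3·0.0526) ≈ 0.9730
After 'normal': P(faulty) = 0.4·0.9730 / (0.4·0.9730 + 0.7·0.0270) ≈ 0.9536
After 'high': P(faulty) = 0.6·0.9536 / (0.6·0.9536 + 0.3·0.0464) ≈ 0.9763
After 'normal': P(faulty) = 0.4·0.9763 / (0.4·0.9763 + 0.7·0.0237) ≈ 0.9592
After 'high': P(faulty) = 0.6·0.9592 / (0.6·0.9592 + 0.3·0.0408) ≈ 0.9792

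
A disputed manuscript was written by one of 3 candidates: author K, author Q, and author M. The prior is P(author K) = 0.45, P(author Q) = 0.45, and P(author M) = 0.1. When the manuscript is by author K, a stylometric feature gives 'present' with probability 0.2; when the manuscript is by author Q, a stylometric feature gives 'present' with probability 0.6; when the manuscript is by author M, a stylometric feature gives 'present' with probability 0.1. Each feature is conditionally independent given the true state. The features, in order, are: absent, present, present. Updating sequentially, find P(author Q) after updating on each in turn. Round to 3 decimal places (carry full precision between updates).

After 'absent': normaliser = 0.8·0.4500 + 0.4·0.4500 + 0.9·0.1000; P(author K) ≈ 0.5714, P(author Q) ≈ 0.2857, P(author M) ≈ 0.1429
After 'present': normaliser = 0.2·0.5714 + 0.6·0.2857 + 0.1·0.1429; P(author K) ≈ 0.3810, P(author Q) ≈ 0.5714, P(author M) ≈ 0.0476
After 'present': normaliser = 0.2·0.3810 + 0.6·0.5714 + 0.1·0.0476; P(author K) ≈ 0.1798, P(author Q) ≈ 0.8090, P(author M) ≈ 0.0112

0.809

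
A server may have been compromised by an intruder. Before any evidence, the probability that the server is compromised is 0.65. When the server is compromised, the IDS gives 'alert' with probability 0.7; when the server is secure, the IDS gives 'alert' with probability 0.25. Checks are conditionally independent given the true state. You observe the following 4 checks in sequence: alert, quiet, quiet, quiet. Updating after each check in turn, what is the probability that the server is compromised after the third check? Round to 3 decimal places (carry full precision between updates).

0.454

After 'alert': P(compromised) = 0.7·0.6500 / (0.7·0.6500 + 0.25·0.3500) ≈ 0.8387
After 'quiet': P(compromised) = 0.3·0.8387 / (0.3·0.8387 + 0.75·0.1613) ≈ 0.6753
After 'quiet': P(compromised) = 0.3·0.6753 / (0.3·0.6753 + 0.75·0.3247) ≈ 0.4541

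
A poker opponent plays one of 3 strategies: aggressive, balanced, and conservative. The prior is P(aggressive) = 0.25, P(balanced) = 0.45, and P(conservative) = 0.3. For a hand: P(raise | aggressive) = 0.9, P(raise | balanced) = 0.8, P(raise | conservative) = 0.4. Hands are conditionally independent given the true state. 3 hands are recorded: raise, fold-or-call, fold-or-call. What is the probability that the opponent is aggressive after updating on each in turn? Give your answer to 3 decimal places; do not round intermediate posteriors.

0.038

After 'raise': normaliser = 0.9·0.2500 + 0.8·0.4500 + 0.4·0.3000; P(aggressive) ≈ 0.3191, P(balanced) ≈ 0.5106, P(conservative) ≈ 0.1702
After 'fold-or-call': normaliser = 0.1·0.3191 + 0.2·0.5106 + 0.6·0.1702; P(aggressive) ≈ 0.1351, P(balanced) ≈ 0.4324, P(conservative) ≈ 0.4324
After 'fold-or-call': normaliser = 0.1·0.1351 + 0.2·0.4324 + 0.6·0.4324; P(aggressive) ≈ 0.0376, P(balanced) ≈ 0.2406, P(conservative) ≈ 0.7218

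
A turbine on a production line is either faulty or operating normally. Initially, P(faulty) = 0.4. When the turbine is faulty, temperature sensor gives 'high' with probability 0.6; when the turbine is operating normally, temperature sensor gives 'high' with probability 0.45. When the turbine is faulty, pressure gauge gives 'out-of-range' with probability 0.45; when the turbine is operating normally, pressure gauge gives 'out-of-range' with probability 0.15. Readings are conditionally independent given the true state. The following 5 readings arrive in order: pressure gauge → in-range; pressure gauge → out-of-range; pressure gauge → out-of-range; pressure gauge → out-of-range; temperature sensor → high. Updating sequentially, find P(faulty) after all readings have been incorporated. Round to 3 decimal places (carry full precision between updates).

After pressure gauge='in-range': P(faulty) = 0.55·0.4000 / (0.55·0.4000 + 0.85·0.6000) ≈ 0.3014
After pressure gauge='out-of-range': P(faulty) = 0.45·0.3014 / (0.45·0.3014 + 0.15·0.6986) ≈ 0.5641
After pressure gauge='out-of-range': P(faulty) = 0.45·0.5641 / (0.45·0.5641 + 0.15·0.4359) ≈ 0.7952
After pressure gauge='out-of-range': P(faulty) = 0.45·0.7952 / (0.45·0.7952 + 0.15·0.2048) ≈ 0.9209
After temperature sensor='high': P(faulty) = 0.6·0.9209 / (0.6·0.9209 + 0.45·0.0791) ≈ 0.9395

0.940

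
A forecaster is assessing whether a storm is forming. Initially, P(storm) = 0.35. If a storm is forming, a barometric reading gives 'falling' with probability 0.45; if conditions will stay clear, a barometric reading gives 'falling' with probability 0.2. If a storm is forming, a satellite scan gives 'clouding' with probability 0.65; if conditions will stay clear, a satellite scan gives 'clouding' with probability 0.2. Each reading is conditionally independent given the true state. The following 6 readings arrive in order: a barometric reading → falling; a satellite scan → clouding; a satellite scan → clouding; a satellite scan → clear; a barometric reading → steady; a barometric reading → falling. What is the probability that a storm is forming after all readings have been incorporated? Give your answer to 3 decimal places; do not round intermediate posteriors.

After a barometric reading='falling': P(storm) = 0.45·0.3500 / (0.45·0.3500 + 0.2·0.6500) ≈ 0.5478
After a satellite scan='clouding': P(storm) = 0.65·0.5478 / (0.65·0.5478 + 0.2·0.4522) ≈ 0.7975
After a satellite scan='clouding': P(storm) = 0.65·0.7975 / (0.65·0.7975 + 0.2·0.2025) ≈ 0.9275
After a satellite scan='clear': P(storm) = 0.35·0.9275 / (0.35·0.9275 + 0.8·0.0725) ≈ 0.8485
After a barometric reading='steady': P(storm) = 0.55·0.8485 / (0.55·0.8485 + 0.8·0.1515) ≈ 0.7938
After a barometric reading='falling': P(storm) = 0.45·0.7938 / (0.45·0.7938 + 0.2·0.2062) ≈ 0.8965

0.896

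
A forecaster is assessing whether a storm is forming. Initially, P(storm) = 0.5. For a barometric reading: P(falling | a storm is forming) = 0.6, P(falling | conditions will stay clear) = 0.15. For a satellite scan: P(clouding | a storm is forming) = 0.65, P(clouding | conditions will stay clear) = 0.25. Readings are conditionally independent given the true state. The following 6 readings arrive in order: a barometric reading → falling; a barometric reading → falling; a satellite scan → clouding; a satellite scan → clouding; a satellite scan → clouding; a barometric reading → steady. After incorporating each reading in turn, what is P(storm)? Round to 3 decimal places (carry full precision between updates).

0.993

After a barometric reading='falling': P(storm) = 0.6·0.5000 / (0.6·0.5000 + 0.15·0.5000) ≈ 0.8000
After a barometric reading='falling': P(storm) = 0.6·0.8000 / (0.6·0.8000 + 0.15·0.2000) ≈ 0.9412
After a satellite scan='clouding': P(storm) = 0.65·0.9412 / (0.65·0.9412 + 0.25·0.0588) ≈ 0.9765
After a satellite scan='clouding': P(storm) = 0.65·0.9765 / (0.65·0.9765 + 0.25·0.0235) ≈ 0.9908
After a satellite scan='clouding': P(storm) = 0.65·0.9908 / (0.65·0.9908 + 0.25·0.0092) ≈ 0.9965
After a barometric reading='steady': P(storm) = 0.4·0.9965 / (0.4·0.9965 + 0.85·0.0035) ≈ 0.9925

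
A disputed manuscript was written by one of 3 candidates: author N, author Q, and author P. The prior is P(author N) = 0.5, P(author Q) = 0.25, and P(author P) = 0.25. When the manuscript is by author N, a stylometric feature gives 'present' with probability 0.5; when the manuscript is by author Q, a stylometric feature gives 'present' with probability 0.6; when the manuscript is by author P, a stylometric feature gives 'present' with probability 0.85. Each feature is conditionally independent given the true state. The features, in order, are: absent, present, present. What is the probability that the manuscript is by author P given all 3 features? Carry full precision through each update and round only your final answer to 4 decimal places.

0.2157

After 'absent': normaliser = 0.5·0.5000 + 0.4·0.2500 + 0.15·0.2500; P(author N) ≈ 0.6452, P(author Q) ≈ 0.2581, P(author P) ≈ 0.0968
After 'present': normaliser = 0.5·0.6452 + 0.6·0.2581 + 0.85·0.0968; P(author N) ≈ 0.5764, P(author Q) ≈ 0.2767, P(author P) ≈ 0.1470
After 'present': normaliser = 0.5·0.5764 + 0.6·0.2767 + 0.85·0.1470; P(author N) ≈ 0.4976, P(author Q) ≈ 0.2866, P(author P) ≈ 0.2157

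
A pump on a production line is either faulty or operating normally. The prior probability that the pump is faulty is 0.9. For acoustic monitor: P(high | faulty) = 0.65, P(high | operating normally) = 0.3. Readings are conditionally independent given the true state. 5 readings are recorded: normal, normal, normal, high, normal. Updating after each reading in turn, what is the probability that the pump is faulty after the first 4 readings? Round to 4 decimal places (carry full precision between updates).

Each posterior becomes the prior for the next update.
After 'normal': P(faulty) = 0.35·0.9000 / (0.35·0.9000 + 0.7·0.1000) ≈ 0.8182
After 'normal': P(faulty) = 0.35·0.8182 / (0.35·0.8182 + 0.7·0.1818) ≈ 0.6923
After 'normal': P(faulty) = 0.35·0.6923 / (0.35·0.6923 + 0.7·0.3077) ≈ 0.5294
After 'high': P(faulty) = 0.65·0.5294 / (0.65·0.5294 + 0.3·0.4706) ≈ 0.7091

0.7091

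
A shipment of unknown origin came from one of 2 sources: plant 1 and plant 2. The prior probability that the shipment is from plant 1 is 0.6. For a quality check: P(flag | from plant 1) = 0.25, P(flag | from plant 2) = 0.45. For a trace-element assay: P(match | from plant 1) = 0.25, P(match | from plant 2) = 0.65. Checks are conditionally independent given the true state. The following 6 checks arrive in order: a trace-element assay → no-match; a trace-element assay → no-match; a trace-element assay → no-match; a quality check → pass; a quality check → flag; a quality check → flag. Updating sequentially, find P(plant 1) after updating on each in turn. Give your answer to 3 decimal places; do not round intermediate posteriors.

After a trace-element assay='no-match': P(plant 1) = 0.75·0.6000 / (0.75·0.6000 + 0.35·0.4000) ≈ 0.7627
After a trace-element assay='no-match': P(plant 1) = 0.75·0.7627 / (0.75·0.7627 + 0.35·0.2373) ≈ 0.8732
After a trace-element assay='no-match': P(plant 1) = 0.75·0.8732 / (0.75·0.8732 + 0.35·0.1268) ≈ 0.9365
After a quality check='pass': P(plant 1) = 0.75·0.9365 / (0.75·0.9365 + 0.55·0.0635) ≈ 0.9527
After a quality check='flag': P(plant 1) = 0.25·0.9527 / (0.25·0.9527 + 0.45·0.0473) ≈ 0.9179
After a quality check='flag': P(plant 1) = 0.25·0.9179 / (0.25·0.9179 + 0.45·0.0821) ≈ 0.8613

0.861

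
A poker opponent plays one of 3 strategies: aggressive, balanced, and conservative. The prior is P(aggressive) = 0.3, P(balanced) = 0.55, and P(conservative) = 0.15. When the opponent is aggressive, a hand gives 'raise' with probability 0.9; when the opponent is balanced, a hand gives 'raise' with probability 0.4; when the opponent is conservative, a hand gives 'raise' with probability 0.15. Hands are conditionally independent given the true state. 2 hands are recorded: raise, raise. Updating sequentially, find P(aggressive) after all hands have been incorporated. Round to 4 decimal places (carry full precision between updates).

0.7267

Each posterior becomes the prior for the next update.
After 'raise': normaliser = 0.9·0.3000 + 0.4·0.5500 + 0.15·0.1500; P(aggressive) ≈ 0.5268, P(balanced) ≈ 0.4293, P(conservative) ≈ 0.0439
After 'raise': normaliser = 0.9·0.5268 + 0.4·0.4293 + 0.15·0.0439; P(aggressive) ≈ 0.7267, P(balanced) ≈ 0.2632, P(conservative) ≈ 0.0101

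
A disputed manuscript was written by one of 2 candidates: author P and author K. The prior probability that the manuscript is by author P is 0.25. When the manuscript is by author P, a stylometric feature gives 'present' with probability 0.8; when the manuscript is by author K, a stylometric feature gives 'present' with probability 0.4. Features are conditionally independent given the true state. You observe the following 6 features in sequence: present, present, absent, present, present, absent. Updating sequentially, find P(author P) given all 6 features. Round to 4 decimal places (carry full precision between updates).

0.3721

Apply Bayes' rule sequentially, carrying P(author P) forward.
After 'present': P(author P) = 0.8·0.2500 / (0.8·0.2500 + 0.4·0.7500) ≈ 0.4000
After 'present': P(author P) = 0.8·0.4000 / (0.8·0.4000 + 0.4·0.6000) ≈ 0.5714
After 'absent': P(author P) = 0.2·0.5714 / (0.2·0.5714 + 0.6·0.4286) ≈ 0.3077
After 'present': P(author P) = 0.8·0.3077 / (0.8·0.3077 + 0.4·0.6923) ≈ 0.4706
After 'present': P(author P) = 0.8·0.4706 / (0.8·0.4706 + 0.4·0.5294) ≈ 0.6400
After 'absent': P(author P) = 0.2·0.6400 / (0.2·0.6400 + 0.6·0.3600) ≈ 0.3721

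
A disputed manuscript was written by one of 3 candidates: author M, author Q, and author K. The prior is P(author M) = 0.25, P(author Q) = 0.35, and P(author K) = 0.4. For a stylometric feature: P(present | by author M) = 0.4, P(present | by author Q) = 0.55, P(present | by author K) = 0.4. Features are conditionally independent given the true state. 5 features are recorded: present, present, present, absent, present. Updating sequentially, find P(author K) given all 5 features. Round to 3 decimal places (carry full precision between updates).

After 'present': normaliser = 0.4·0.2500 + 0.55·0.3500 + 0.4·0.4000; P(author M) ≈ 0.2210, P(author Q) ≈ 0.4254, P(author K) ≈ 0.3536
After 'present': normaliser = 0.4·0.2210 + 0.55·0.4254 + 0.4·0.3536; P(author M) ≈ 0.1906, P(author Q) ≈ 0.5045, P(author K) ≈ 0.3049
After 'present': normaliser = 0.4·0.1906 + 0.55·0.5045 + 0.4·0.3049; P(author M) ≈ 0.1603, P(author Q) ≈ 0.5833, P(author K) ≈ 0.2564
After 'absent': normaliser = 0.6·0.1603 + 0.45·0.5833 + 0.6·0.2564; P(author M) ≈ 0.1876, P(author Q) ≈ 0.5122, P(author K) ≈ 0.3002
After 'present': normaliser = 0.4·0.1876 + 0.55·0.5122 + 0.4·0.3002; P(author M) ≈ 0.1574, P(author Q) ≈ 0.5908, P(author K) ≈ 0.2518

0.252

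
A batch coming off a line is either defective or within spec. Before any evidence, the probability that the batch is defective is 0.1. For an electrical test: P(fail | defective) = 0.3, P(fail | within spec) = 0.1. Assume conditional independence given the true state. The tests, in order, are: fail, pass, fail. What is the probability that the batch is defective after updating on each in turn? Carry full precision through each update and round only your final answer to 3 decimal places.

0.438

After 'fail': P(defective) = 0.3·0.1000 / (0.3·0.1000 + 0.1·0.9000) ≈ 0.2500
After 'pass': P(defective) = 0.7·0.2500 / (0.7·0.2500 + 0.9·0.7500) ≈ 0.2059
After 'fail': P(defective) = 0.3·0.2059 / (0.3·0.2059 + 0.1·0.7941) ≈ 0.4375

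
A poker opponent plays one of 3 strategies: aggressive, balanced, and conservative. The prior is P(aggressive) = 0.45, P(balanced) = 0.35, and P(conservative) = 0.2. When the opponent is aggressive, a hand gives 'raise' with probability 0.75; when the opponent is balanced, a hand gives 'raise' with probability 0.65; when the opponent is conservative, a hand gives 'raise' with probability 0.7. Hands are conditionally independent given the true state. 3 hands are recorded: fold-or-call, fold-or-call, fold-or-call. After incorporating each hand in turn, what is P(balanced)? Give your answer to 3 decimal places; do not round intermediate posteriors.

0.547

After 'fold-or-call': normaliser = 0.25·0.4500 + 0.35·0.3500 + 0.3·0.2000; P(aggressive) ≈ 0.3814, P(balanced) ≈ 0.4153, P(conservative) ≈ 0.2034
After 'fold-or-call': normaliser = 0.25·0.3814 + 0.35·0.4153 + 0.3·0.2034; P(aggressive) ≈ 0.3160, P(balanced) ≈ 0.4817, P(conservative) ≈ 0.2022
After 'fold-or-call': normaliser = 0.25·0.3160 + 0.35·0.4817 + 0.3·0.2022; P(aggressive) ≈ 0.2563, P(balanced) ≈ 0.5469, P(conservative) ≈ 0.1968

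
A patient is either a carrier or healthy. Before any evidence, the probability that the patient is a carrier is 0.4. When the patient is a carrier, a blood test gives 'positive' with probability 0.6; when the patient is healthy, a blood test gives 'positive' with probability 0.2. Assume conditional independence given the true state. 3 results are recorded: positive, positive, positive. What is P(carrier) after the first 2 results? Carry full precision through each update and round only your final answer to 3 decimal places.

After 'positive': P(carrier) = 0.6·0.4000 / (0.6·0.4000 + 0.2·0.6000) ≈ 0.6667
After 'positive': P(carrier) = 0.6·0.6667 / (0.6·0.6667 + 0.2·0.3333) ≈ 0.8571

0.857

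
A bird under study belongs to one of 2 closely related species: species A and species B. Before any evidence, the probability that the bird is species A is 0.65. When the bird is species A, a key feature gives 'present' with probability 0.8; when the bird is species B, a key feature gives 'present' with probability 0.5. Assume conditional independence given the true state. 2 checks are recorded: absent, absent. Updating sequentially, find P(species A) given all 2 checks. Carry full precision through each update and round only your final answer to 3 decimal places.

0.229

After 'absent': P(species A) = 0.2·0.6500 / (0.2·0.6500 + 0.5·0.3500) ≈ 0.4262
After 'absent': P(species A) = 0.2·0.4262 / (0.2·0.4262 + 0.5·0.5738) ≈ 0.2291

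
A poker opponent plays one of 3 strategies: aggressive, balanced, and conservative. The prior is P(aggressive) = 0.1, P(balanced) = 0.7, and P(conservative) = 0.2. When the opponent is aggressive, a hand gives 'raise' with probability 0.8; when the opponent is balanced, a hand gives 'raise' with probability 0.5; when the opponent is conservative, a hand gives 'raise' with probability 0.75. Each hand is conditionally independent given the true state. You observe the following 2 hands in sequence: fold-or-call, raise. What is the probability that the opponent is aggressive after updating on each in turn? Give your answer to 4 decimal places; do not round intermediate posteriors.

0.0700

After 'fold-or-call': normaliser = 0.2·0.1000 + 0.5·0.7000 + 0.25·0.2000; P(aggressive) ≈ 0.0476, P(balanced) ≈ 0.8333, P(conservative) ≈ 0.1190
After 'raise': normaliser = 0.8·0.0476 + 0.5·0.8333 + 0.75·0.1190; P(aggressive) ≈ 0.0700, P(balanced) ≈ 0.7659, P(conservative) ≈ 0.1641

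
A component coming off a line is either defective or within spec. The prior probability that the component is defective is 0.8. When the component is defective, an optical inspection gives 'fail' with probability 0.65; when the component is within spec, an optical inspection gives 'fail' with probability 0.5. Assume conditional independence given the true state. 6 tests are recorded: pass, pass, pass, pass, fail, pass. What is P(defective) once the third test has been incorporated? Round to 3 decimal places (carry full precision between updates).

After 'pass': P(defective) = 0.35·0.8000 / (0.35·0.8000 + 0.5·0.2000) ≈ 0.7368
After 'pass': P(defective) = 0.35·0.7368 / (0.35·0.7368 + 0.5·0.2632) ≈ 0.6622
After 'pass': P(defective) = 0.35·0.6622 / (0.35·0.6622 + 0.5·0.3378) ≈ 0.5784

0.578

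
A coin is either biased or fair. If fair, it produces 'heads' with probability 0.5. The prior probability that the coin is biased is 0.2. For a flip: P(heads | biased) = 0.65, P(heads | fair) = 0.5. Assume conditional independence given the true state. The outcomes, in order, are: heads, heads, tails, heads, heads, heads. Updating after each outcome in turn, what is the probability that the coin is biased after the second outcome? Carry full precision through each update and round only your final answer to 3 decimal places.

0.297

After 'heads': P(biased) = 0.65·0.2000 / (0.65·0.2000 + 0.5·0.8000) ≈ 0.2453
After 'heads': P(biased) = 0.65·0.2453 / (0.65·0.2453 + 0.5·0.7547) ≈ 0.2970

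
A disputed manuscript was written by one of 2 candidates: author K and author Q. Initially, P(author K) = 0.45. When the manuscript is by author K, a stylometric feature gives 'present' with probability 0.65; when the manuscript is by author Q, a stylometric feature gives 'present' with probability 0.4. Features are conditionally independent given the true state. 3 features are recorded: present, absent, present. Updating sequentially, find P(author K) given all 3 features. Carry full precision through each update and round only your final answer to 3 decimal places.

Each posterior becomes the prior for the next update.
After 'present': P(author K) = 0.65·0.4500 / (0.65·0.4500 + 0.4·0.5500) ≈ 0.5707
After 'absent': P(author K) = 0.35·0.5707 / (0.35·0.5707 + 0.6·0.4293) ≈ 0.4368
After 'present': P(author K) = 0.65·0.4368 / (0.65·0.4368 + 0.4·0.5632) ≈ 0.5576

0.558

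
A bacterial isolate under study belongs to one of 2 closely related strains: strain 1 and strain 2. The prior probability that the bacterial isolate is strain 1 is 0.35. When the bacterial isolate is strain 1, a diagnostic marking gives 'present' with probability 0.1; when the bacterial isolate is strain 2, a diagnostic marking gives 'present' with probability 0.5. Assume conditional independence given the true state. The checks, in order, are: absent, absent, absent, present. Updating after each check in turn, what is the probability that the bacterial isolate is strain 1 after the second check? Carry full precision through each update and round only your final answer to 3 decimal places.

0.636

After 'absent': P(strain 1) = 0.9·0.3500 / (0.9·0.3500 + 0.5·0.6500) ≈ 0.4922
After 'absent': P(strain 1) = 0.9·0.4922 / (0.9·0.4922 + 0.5·0.5078) ≈ 0.6357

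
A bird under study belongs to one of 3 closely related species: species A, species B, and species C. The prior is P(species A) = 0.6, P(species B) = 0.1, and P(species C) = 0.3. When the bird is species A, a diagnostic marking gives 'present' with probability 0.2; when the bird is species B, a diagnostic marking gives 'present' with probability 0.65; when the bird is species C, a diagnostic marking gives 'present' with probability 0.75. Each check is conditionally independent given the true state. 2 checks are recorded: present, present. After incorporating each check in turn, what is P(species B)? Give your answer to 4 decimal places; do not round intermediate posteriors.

After 'present': normaliser = 0.2·0.6000 + 0.65·0.1000 + 0.75·0.3000; P(species A) ≈ 0.2927, P(species B) ≈ 0.1585, P(species C) ≈ 0.5488
After 'present': normaliser = 0.2·0.2927 + 0.65·0.1585 + 0.75·0.5488; P(species A) ≈ 0.1021, P(species B) ≈ 0.1798, P(species C) ≈ 0.7181

0.1798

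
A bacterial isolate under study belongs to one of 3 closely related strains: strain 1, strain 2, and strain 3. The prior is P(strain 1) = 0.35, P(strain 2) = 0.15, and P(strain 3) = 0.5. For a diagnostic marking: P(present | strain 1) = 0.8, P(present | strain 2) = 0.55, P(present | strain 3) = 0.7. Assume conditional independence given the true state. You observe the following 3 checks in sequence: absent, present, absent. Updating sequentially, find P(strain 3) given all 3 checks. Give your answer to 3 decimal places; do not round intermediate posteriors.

0.530

After 'absent': normaliser = 0.2·0.3500 + 0.45·0.1500 + 0.3·0.5000; P(strain 1) ≈ 0.2435, P(strain 2) ≈ 0.2348, P(strain 3) ≈ 0.5217
After 'present': normaliser = 0.8·0.2435 + 0.55·0.2348 + 0.7·0.5217; P(strain 1) ≈ 0.2826, P(strain 2) ≈ 0.1874, P(strain 3) ≈ 0.5300
After 'absent': normaliser = 0.2·0.2826 + 0.45·0.1874 + 0.3·0.5300; P(strain 1) ≈ 0.1885, P(strain 2) ≈ 0.2812, P(strain 3) ≈ 0.5302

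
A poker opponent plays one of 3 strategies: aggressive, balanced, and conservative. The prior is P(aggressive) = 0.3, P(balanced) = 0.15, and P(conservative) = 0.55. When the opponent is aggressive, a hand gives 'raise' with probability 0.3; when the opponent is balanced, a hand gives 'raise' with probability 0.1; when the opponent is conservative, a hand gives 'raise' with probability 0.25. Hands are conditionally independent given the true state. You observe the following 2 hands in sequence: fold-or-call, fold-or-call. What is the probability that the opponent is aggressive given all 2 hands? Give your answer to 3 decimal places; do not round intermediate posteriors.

Each posterior becomes the prior for the next update.
After 'fold-or-call': normaliser = 0.7·0.3000 + 0.9·0.1500 + 0.75·0.5500; P(aggressive) ≈ 0.2772, P(balanced) ≈ 0.1782, P(conservative) ≈ 0.5446
After 'fold-or-call': normaliser = 0.7·0.2772 + 0.9·0.1782 + 0.75·0.5446; P(aggressive) ≈ 0.2544, P(balanced) ≈ 0.2103, P(conservative) ≈ 0.5354

0.254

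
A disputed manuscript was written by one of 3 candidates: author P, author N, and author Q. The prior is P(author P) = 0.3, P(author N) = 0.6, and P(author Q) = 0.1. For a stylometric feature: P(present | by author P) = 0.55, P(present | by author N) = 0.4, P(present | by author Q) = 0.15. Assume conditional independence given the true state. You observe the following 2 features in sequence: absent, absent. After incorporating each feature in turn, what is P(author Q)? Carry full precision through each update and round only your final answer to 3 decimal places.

0.207

Apply Bayes' rule sequentially, carrying P(author Q) forward.
After 'absent': normaliser = 0.45·0.3000 + 0.6·0.6000 + 0.85·0.1000; P(author P) ≈ 0.2328, P(author N) ≈ 0.6207, P(author Q) ≈ 0.1466
After 'absent': normaliser = 0.45·0.2328 + 0.6·0.6207 + 0.85·0.1466; P(author P) ≈ 0.1741, P(author N) ≈ 0.6189, P(author Q) ≈ 0.2070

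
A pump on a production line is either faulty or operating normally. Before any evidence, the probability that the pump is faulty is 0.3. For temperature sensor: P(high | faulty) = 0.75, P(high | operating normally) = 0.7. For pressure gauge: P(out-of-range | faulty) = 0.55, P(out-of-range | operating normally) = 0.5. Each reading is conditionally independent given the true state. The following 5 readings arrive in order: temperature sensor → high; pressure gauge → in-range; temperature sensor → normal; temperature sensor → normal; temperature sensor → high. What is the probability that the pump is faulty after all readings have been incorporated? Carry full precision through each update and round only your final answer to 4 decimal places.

After temperature sensor='high': P(faulty) = 0.75·0.3000 / (0.75·0.3000 + 0.7·0.7000) ≈ 0.3147
After pressure gauge='in-range': P(faulty) = 0.45·0.3147 / (0.45·0.3147 + 0.5·0.6853) ≈ 0.2924
After temperature sensor='normal': P(faulty) = 0.25·0.2924 / (0.25·0.2924 + 0.3·0.7076) ≈ 0.2562
After temperature sensor='normal': P(faulty) = 0.25·0.2562 / (0.25·0.2562 + 0.3·0.7438) ≈ 0.2230
After temperature sensor='high': P(faulty) = 0.75·0.2230 / (0.75·0.2230 + 0.7·0.7770) ≈ 0.2352

0.2352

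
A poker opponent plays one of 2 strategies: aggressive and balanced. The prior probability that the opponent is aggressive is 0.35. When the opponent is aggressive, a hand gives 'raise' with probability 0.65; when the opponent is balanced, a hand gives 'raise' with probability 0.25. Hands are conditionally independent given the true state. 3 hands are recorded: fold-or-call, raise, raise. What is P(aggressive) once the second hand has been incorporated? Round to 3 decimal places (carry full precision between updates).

0.395

Each posterior becomes the prior for the next update.
After 'fold-or-call': P(aggressive) = 0.35·0.3500 / (0.35·0.3500 + 0.75·0.6500) ≈ 0.2008
After 'raise': P(aggressive) = 0.65·0.2008 / (0.65·0.2008 + 0.25·0.7992) ≈ 0.3952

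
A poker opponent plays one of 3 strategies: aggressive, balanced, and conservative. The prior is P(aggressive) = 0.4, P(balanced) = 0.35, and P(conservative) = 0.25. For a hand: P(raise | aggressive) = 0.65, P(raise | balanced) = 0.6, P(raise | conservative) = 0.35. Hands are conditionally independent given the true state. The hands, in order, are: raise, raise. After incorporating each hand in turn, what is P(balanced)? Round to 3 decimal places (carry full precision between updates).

0.387

After 'raise': normaliser = 0.65·0.4000 + 0.6·0.3500 + 0.35·0.2500; P(aggressive) ≈ 0.4664, P(balanced) ≈ 0.3767, P(conservative) ≈ 0.1570
After 'raise': normaliser = 0.65·0.4664 + 0.6·0.3767 + 0.35·0.1570; P(aggressive) ≈ 0.5190, P(balanced) ≈ 0.3869, P(conservative) ≈ 0.0940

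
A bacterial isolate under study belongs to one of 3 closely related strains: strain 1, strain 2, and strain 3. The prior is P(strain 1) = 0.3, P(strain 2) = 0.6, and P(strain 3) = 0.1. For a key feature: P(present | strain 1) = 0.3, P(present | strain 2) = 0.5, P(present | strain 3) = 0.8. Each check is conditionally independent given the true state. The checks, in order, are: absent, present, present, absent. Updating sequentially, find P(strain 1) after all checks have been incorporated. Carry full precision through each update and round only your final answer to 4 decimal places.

0.2483

Each posterior becomes the prior for the next update.
After 'absent': normaliser = 0.7·0.3000 + 0.5·0.6000 + 0.2·0.1000; P(strain 1) ≈ 0.3962, P(strain 2) ≈ 0.5660, P(strain 3) ≈ 0.0377
After 'present': normaliser = 0.3·0.3962 + 0.5·0.5660 + 0.8·0.0377; P(strain 1) ≈ 0.2751, P(strain 2) ≈ 0.6550, P(strain 3) ≈ 0.0699
After 'present': normaliser = 0.3·0.2751 + 0.5·0.6550 + 0.8·0.0699; P(strain 1) ≈ 0.1771, P(strain 2) ≈ 0.7029, P(strain 3) ≈ 0.1200
After 'absent': normaliser = 0.7·0.1771 + 0.5·0.7029 + 0.2·0.1200; P(strain 1) ≈ 0.2483, P(strain 2) ≈ 0.7037, P(strain 3) ≈ 0.0480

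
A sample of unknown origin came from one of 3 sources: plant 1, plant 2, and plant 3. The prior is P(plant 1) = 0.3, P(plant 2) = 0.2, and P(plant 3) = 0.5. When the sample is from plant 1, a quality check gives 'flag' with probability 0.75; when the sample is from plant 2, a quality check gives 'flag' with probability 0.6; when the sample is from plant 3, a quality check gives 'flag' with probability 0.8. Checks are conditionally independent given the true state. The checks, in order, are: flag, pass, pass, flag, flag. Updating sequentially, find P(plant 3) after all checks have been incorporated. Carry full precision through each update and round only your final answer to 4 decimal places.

After 'flag': normaliser = 0.75·0.3000 + 0.6·0.2000 + 0.8·0.5000; P(plant 1) ≈ 0.3020, P(plant 2) ≈ 0.1611, P(plant 3) ≈ 0.5369
After 'pass': normaliser = 0.25·0.3020 + 0.4·0.1611 + 0.2·0.5369; P(plant 1) ≈ 0.3053, P(plant 2) ≈ 0.2605, P(plant 3) ≈ 0.4342
After 'pass': normaliser = 0.25·0.3053 + 0.4·0.2605 + 0.2·0.4342; P(plant 1) ≈ 0.2855, P(plant 2) ≈ 0.3897, P(plant 3) ≈ 0.3248
After 'flag': normaliser = 0.75·0.2855 + 0.6·0.3897 + 0.8·0.3248; P(plant 1) ≈ 0.3025, P(plant 2) ≈ 0.3304, P(plant 3) ≈ 0.3671
After 'flag': normaliser = 0.75·0.3025 + 0.6·0.3304 + 0.8·0.3671; P(plant 1) ≈ 0.3156, P(plant 2) ≈ 0.2758, P(plant 3) ≈ 0.4086

0.4086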